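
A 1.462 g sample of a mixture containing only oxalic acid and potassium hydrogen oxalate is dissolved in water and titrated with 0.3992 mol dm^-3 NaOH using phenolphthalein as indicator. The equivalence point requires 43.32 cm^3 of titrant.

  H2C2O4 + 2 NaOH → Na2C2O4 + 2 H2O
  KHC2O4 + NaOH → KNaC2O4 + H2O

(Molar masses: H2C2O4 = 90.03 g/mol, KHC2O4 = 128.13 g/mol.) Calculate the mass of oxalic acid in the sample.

n(NaOH) = 0.04332 × 0.3992 = 0.01729 mol
Let x = n(H2C2O4), y = n(KHC2O4).
Titrant: 2x + 1y = 0.01729;  mass: 90.03x + 128.13y = 1.462
Solving, x = 4.535 × 10^-3 mol, y = 8.224 × 10^-3 mol
mass of H2C2O4 = 4.535 × 10^-3 × 90.03 = 0.4083 g

0.4083 g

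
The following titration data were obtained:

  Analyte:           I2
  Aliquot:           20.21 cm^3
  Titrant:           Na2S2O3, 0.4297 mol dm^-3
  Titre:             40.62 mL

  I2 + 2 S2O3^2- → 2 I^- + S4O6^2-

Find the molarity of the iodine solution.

0.4318 mol/L

n(Na2S2O3) = 0.04062 L × 0.4297 mol/L = 0.01745 mol
From the 1:2 mole ratio, n(I2) = 1/2 × 0.01745 = 8.727 × 10^-3 mol
[I2] = 8.727 × 10^-3 mol / 0.02021 L = 0.4318 mol/L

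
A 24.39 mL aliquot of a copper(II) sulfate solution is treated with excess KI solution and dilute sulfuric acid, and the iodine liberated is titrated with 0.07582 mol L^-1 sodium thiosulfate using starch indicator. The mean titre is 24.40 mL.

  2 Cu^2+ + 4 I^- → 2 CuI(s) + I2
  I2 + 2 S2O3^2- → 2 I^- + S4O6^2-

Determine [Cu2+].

0.07585 mol/L

n(S2O3^2-) = 0.02440 × 0.07582 = 1.850 × 10^-3 mol
n(I2) = n(S2O3^2-)/2 = 9.250 × 10^-4 mol
From the 2:1 ratio, n(Cu2+) in the aliquot = 2/1 × 9.250 × 10^-4 = 1.850 × 10^-3 mol
[Cu2+] = 1.850 × 10^-3 / 0.02439 = 0.07585 mol/L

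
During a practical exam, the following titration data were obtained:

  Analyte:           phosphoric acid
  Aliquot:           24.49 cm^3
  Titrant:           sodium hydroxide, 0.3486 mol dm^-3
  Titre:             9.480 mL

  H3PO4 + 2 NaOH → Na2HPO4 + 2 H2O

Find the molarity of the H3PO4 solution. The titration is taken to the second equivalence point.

0.06747 mol/L

n(NaOH) = 0.009480 L × 0.3486 mol/L = 3.305 × 10^-3 mol
From the 1:2 mole ratio, n(H3PO4) = 1/2 × 3.305 × 10^-3 = 1.652 × 10^-3 mol
[H3PO4] = 1.652 × 10^-3 mol / 0.02449 L = 0.06747 mol/L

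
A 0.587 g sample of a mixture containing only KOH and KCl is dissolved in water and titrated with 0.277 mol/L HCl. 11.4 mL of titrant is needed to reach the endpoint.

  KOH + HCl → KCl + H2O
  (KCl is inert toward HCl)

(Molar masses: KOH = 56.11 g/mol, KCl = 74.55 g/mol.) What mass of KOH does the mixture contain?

0.177 g

n(HCl) = 0.0114 × 0.277 = 3.16 × 10^-3 mol
Let x = n(KOH), y = n(KCl).
Titrant: 1x = 3.16 × 10^-3;  mass: 56.11x + 74.55y = 0.587
Solving, x = 3.16 × 10^-3 mol, y = 5.50 × 10^-3 mol
mass of KOH = 3.16 × 10^-3 × 56.11 = 0.177 g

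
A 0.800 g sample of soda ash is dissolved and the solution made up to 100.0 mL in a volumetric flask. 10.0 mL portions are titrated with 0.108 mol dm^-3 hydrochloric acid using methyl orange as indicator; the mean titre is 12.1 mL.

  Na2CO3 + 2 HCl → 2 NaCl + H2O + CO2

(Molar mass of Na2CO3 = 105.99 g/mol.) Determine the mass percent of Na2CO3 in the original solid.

86.6 %

n(HCl) per titration = 0.0121 × 0.108 = 1.31 × 10^-3 mol
From the 1:2 ratio, n(Na2CO3) in each aliquot = 1/2 × 1.31 × 10^-3 = 6.53 × 10^-4 mol
n(Na2CO3) in the whole flask = 6.53 × 10^-4 × 100.0/10.0 = 6.53 × 10^-3 mol
mass of Na2CO3 = 6.53 × 10^-3 × 105.99 = 0.693 g
% Na2CO3 = 0.693 / 0.800 × 100 = 86.6 %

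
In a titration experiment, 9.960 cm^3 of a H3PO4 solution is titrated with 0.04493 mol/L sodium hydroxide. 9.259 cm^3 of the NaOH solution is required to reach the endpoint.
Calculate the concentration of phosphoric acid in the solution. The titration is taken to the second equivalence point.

0.02088 mol/L

H3PO4 + 2 NaOH → Na2HPO4 + 2 H2O
n(NaOH) = 0.009259 L × 0.04493 mol/L = 4.160 × 10^-4 mol
From the 1:2 mole ratio, n(H3PO4) = 1/2 × 4.160 × 10^-4 = 2.080 × 10^-4 mol
[H3PO4] = 2.080 × 10^-4 mol / 0.009960 L = 0.02088 mol/L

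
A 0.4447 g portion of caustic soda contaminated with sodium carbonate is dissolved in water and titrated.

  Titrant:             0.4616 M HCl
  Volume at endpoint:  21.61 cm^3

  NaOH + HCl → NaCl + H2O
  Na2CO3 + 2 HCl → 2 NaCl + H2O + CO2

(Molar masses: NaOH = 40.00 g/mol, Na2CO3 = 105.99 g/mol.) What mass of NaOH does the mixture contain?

n(HCl) = 0.02161 × 0.4616 = 9.975 × 10^-3 mol
Let x = n(NaOH), y = n(Na2CO3).
Titrant: 1x + 2y = 9.975 × 10^-3;  mass: 40.00x + 105.99y = 0.4447
Solving, x = 6.459 × 10^-3 mol, y = 1.758 × 10^-3 mol
mass of NaOH = 6.459 × 10^-3 × 40.00 = 0.2584 g

0.2584 g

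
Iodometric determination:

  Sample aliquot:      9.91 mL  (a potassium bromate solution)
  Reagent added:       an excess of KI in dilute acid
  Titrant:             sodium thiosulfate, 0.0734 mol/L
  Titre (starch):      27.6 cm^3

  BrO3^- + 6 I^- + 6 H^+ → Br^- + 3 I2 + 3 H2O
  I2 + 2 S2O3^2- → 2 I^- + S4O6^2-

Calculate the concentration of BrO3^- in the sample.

n(S2O3^2-) = 0.0276 × 0.0734 = 2.03 × 10^-3 mol
n(I2) = n(S2O3^2-)/2 = 1.01 × 10^-3 mol
From the 1:3 ratio, n(BrO3^-) in the aliquot = 1/3 × 1.01 × 10^-3 = 3.38 × 10^-4 mol
[BrO3^-] = 3.38 × 10^-4 / 0.00991 = 0.0341 mol/L

0.0341 mol/L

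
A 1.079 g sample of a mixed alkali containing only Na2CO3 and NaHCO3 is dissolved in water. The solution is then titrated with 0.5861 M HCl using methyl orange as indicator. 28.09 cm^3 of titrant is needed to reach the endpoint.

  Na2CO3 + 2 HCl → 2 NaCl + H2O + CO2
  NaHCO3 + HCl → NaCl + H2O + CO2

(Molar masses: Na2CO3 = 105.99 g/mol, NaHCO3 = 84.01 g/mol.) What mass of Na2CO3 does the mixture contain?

0.5196 g

n(HCl) = 0.02809 × 0.5861 = 0.01646 mol
Let x = n(Na2CO3), y = n(NaHCO3).
Titrant: 2x + 1y = 0.01646;  mass: 105.99x + 84.01y = 1.079
Solving, x = 4.903 × 10^-3 mol, y = 6.659 × 10^-3 mol
mass of Na2CO3 = 4.903 × 10^-3 × 105.99 = 0.5196 g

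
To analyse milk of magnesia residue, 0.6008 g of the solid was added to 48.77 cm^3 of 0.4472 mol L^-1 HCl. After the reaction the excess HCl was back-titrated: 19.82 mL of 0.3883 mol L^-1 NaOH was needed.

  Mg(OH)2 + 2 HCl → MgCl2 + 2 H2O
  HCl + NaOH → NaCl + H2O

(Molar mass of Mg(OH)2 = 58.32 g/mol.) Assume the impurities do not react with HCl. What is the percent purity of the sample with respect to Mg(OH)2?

68.50 %

n(HCl) added = 0.04877 × 0.4472 = 0.02181 mol
n(NaOH) used in back-titration = 0.01982 × 0.3883 = 7.696 × 10^-3 mol
n(HCl) left over = 7.696 × 10^-3 mol (1:1 ratio)
n(HCl) consumed by analyte = 0.02181 − 7.696 × 10^-3 = 0.01411 mol
From the 1:2 ratio, n(Mg(OH)2) = 1/2 × 0.01411 = 7.057 × 10^-3 mol
mass of Mg(OH)2 = 7.057 × 10^-3 × 58.32 = 0.4116 g
% Mg(OH)2 = 0.4116 / 0.6008 × 100 = 68.50 %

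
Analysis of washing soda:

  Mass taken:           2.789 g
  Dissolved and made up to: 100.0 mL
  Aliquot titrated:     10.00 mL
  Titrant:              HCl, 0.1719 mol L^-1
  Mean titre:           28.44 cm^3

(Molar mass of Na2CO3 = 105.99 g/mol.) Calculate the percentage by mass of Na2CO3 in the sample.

Na2CO3 + 2 HCl → 2 NaCl + H2O + CO2
n(HCl) per titration = 0.02844 × 0.1719 = 4.889 × 10^-3 mol
From the 1:2 ratio, n(Na2CO3) in each aliquot = 1/2 × 4.889 × 10^-3 = 2.444 × 10^-3 mol
n(Na2CO3) in the whole flask = 2.444 × 10^-3 × 100.0/10.00 = 0.02444 mol
mass of Na2CO3 = 0.02444 × 105.99 = 2.591 g
% Na2CO3 = 2.591 / 2.789 × 100 = 92.89 %

92.89 %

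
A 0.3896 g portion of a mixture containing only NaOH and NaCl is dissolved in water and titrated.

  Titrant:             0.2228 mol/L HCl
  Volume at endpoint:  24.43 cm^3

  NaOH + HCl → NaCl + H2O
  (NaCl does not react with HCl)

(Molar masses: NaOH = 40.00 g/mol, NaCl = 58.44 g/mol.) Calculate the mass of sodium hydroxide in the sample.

0.2177 g

n(HCl) = 0.02443 × 0.2228 = 5.443 × 10^-3 mol
Let x = n(NaOH), y = n(NaCl).
Titrant: 1x = 5.443 × 10^-3;  mass: 40.00x + 58.44y = 0.3896
Solving, x = 5.443 × 10^-3 mol, y = 2.941 × 10^-3 mol
mass of NaOH = 5.443 × 10^-3 × 40.00 = 0.2177 g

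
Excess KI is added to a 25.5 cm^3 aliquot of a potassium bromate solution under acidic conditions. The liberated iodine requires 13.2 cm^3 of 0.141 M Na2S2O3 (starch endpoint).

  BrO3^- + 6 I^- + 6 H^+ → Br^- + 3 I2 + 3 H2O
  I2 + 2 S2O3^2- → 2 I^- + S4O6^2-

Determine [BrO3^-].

n(S2O3^2-) = 0.0132 × 0.141 = 1.86 × 10^-3 mol
n(I2) = n(S2O3^2-)/2 = 9.31 × 10^-4 mol
From the 1:3 ratio, n(BrO3^-) in the aliquot = 1/3 × 9.31 × 10^-4 = 3.10 × 10^-4 mol
[BrO3^-] = 3.10 × 10^-4 / 0.0255 = 0.0122 mol/L

0.0122 M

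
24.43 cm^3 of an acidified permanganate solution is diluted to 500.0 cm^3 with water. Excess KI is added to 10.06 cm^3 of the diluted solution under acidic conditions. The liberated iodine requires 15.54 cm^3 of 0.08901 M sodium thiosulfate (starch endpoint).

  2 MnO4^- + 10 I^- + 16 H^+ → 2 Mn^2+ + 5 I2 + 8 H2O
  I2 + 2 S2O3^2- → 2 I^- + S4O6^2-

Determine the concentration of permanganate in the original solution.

0.5628 M

n(S2O3^2-) = 0.01554 × 0.08901 = 1.383 × 10^-3 mol
n(I2) = n(S2O3^2-)/2 = 6.916 × 10^-4 mol
From the 2:5 ratio, n(MnO4^-) in the aliquot = 2/5 × 6.916 × 10^-4 = 2.766 × 10^-4 mol
[MnO4^-]_dilute = 2.766 × 10^-4 / 0.01006 = 0.02750 mol/L
[MnO4^-]_original = 0.02750 × 500.0/24.43 = 0.5628 mol/L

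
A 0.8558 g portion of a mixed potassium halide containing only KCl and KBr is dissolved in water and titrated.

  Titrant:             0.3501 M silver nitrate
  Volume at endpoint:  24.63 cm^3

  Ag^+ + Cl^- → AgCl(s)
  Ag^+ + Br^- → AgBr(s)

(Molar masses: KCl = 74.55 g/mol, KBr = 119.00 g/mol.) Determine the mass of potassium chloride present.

n(AgNO3) = 0.02463 × 0.3501 = 8.623 × 10^-3 mol
Let x = n(KCl), y = n(KBr).
Titrant: 1x + 1y = 8.623 × 10^-3;  mass: 74.55x + 119.00y = 0.8558
Solving, x = 3.832 × 10^-3 mol, y = 4.791 × 10^-3 mol
mass of KCl = 3.832 × 10^-3 × 74.55 = 0.2857 g

0.2857 g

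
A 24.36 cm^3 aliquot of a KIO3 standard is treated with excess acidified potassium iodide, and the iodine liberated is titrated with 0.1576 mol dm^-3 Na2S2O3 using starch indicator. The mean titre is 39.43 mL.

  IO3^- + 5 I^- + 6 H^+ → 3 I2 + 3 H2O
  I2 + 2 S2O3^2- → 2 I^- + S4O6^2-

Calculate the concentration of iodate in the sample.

n(S2O3^2-) = 0.03943 × 0.1576 = 6.214 × 10^-3 mol
n(I2) = n(S2O3^2-)/2 = 3.107 × 10^-3 mol
From the 1:3 ratio, n(IO3^-) in the aliquot = 1/3 × 3.107 × 10^-3 = 1.036 × 10^-3 mol
[IO3^-] = 1.036 × 10^-3 / 0.02436 = 0.04252 mol/L

0.04252 mol/L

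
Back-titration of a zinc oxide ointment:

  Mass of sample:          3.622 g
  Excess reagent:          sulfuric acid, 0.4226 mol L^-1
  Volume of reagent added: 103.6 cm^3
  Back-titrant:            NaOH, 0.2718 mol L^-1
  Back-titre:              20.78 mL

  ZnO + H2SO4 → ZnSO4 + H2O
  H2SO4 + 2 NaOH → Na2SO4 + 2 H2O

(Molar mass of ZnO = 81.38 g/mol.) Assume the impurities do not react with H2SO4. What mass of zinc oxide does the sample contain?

3.333 g

n(H2SO4) added = 0.1036 × 0.4226 = 0.04378 mol
n(NaOH) used in back-titration = 0.02078 × 0.2718 = 5.648 × 10^-3 mol
From the 1:2 ratio, n(H2SO4) left over = 1/2 × 5.648 × 10^-3 = 2.824 × 10^-3 mol
n(H2SO4) consumed by analyte = 0.04378 − 2.824 × 10^-3 = 0.04096 mol
n(ZnO) = 0.04096 mol (1:1 ratio)
mass of ZnO = 0.04096 × 81.38 = 3.333 g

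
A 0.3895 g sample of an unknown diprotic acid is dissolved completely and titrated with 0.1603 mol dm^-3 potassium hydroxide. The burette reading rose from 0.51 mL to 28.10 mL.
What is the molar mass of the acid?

176.1 g/mol

n(KOH) = 0.02759 L × 0.1603 mol/L = 4.423 × 10^-3 mol
From the 1:2 ratio, n(H2A) = 1/2 × 4.423 × 10^-3 = 2.211 × 10^-3 mol
M = m / n = 0.3895 g / 2.211 × 10^-3 mol = 176.1 g/mol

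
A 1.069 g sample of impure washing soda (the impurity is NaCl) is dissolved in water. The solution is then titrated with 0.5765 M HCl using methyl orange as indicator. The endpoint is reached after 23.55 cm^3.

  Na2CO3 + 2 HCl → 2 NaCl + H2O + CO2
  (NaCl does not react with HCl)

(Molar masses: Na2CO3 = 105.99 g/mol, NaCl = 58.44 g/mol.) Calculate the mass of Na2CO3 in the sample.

n(HCl) = 0.02355 × 0.5765 = 0.01358 mol
Let x = n(Na2CO3), y = n(NaCl).
Titrant: 2x = 0.01358;  mass: 105.99x + 58.44y = 1.069
Solving, x = 6.788 × 10^-3 mol, y = 5.981 × 10^-3 mol
mass of Na2CO3 = 6.788 × 10^-3 × 105.99 = 0.7195 g

0.7195 g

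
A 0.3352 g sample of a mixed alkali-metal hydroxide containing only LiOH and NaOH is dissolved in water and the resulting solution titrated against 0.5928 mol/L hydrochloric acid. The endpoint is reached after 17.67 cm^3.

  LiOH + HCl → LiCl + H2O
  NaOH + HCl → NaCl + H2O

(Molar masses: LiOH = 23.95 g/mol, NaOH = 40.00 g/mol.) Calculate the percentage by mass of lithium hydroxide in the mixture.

n(HCl) = 0.01767 × 0.5928 = 0.01047 mol
Let x = n(LiOH), y = n(NaOH).
Titrant: 1x + 1y = 0.01047;  mass: 23.95x + 40.00y = 0.3352
Solving, x = 5.221 × 10^-3 mol, y = 5.254 × 10^-3 mol
mass of LiOH = 5.221 × 10^-3 × 23.95 = 0.1250 g
% LiOH = 0.1250 / 0.3352 × 100 = 37.30 %

37.30 %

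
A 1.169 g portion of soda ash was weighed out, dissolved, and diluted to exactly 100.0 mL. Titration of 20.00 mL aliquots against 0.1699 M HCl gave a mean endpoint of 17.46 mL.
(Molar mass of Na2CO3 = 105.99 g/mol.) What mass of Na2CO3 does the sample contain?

0.7860 g

Na2CO3 + 2 HCl → 2 NaCl + H2O + CO2
n(HCl) per titration = 0.01746 × 0.1699 = 2.966 × 10^-3 mol
From the 1:2 ratio, n(Na2CO3) in each aliquot = 1/2 × 2.966 × 10^-3 = 1.483 × 10^-3 mol
n(Na2CO3) in the whole flask = 1.483 × 10^-3 × 100.0/20.00 = 7.416 × 10^-3 mol
mass of Na2CO3 = 7.416 × 10^-3 × 105.99 = 0.7860 g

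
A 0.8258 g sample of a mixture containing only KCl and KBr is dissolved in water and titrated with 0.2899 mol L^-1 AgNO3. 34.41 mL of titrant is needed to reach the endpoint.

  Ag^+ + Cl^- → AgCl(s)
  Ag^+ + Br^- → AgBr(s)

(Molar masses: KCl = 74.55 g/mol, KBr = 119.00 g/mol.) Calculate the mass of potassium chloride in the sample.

n(AgNO3) = 0.03441 × 0.2899 = 9.975 × 10^-3 mol
Let x = n(KCl), y = n(KBr).
Titrant: 1x + 1y = 9.975 × 10^-3;  mass: 74.55x + 119.00y = 0.8258
Solving, x = 8.128 × 10^-3 mol, y = 1.848 × 10^-3 mol
mass of KCl = 8.128 × 10^-3 × 74.55 = 0.6059 g

0.6059 g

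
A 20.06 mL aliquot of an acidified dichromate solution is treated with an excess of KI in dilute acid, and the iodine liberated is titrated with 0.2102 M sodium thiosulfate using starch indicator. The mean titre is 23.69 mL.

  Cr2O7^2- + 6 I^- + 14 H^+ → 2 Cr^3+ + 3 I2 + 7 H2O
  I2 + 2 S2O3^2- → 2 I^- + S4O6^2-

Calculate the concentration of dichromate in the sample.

n(S2O3^2-) = 0.02369 × 0.2102 = 4.980 × 10^-3 mol
n(I2) = n(S2O3^2-)/2 = 2.490 × 10^-3 mol
From the 1:3 ratio, n(Cr2O7^2-) in the aliquot = 1/3 × 2.490 × 10^-3 = 8.299 × 10^-4 mol
[Cr2O7^2-] = 8.299 × 10^-4 / 0.02006 = 0.04137 mol/L

0.04137 M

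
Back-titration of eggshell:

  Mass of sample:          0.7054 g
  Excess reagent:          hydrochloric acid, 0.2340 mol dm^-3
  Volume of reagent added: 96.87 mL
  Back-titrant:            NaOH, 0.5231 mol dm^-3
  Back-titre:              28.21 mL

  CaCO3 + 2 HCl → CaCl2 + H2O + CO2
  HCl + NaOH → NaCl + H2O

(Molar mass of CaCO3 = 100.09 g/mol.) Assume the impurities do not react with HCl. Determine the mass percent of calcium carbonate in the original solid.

56.12 %

n(HCl) added = 0.09687 × 0.2340 = 0.02267 mol
n(NaOH) used in back-titration = 0.02821 × 0.5231 = 0.01476 mol
n(HCl) left over = 0.01476 mol (1:1 ratio)
n(HCl) consumed by analyte = 0.02267 − 0.01476 = 7.911 × 10^-3 mol
From the 1:2 ratio, n(CaCO3) = 1/2 × 7.911 × 10^-3 = 3.955 × 10^-3 mol
mass of CaCO3 = 3.955 × 10^-3 × 100.09 = 0.3959 g
% CaCO3 = 0.3959 / 0.7054 × 100 = 56.12 %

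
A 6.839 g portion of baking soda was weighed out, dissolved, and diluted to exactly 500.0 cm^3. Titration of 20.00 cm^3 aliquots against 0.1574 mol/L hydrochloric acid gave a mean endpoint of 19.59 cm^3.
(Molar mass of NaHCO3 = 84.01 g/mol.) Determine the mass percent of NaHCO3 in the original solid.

94.69 %

NaHCO3 + HCl → NaCl + H2O + CO2
n(HCl) per titration = 0.01959 × 0.1574 = 3.083 × 10^-3 mol
n(NaHCO3) in each aliquot = 3.083 × 10^-3 mol (1:1 ratio)
n(NaHCO3) in the whole flask = 3.083 × 10^-3 × 500.0/20.00 = 0.07709 mol
mass of NaHCO3 = 0.07709 × 84.01 = 6.476 g
% NaHCO3 = 6.476 / 6.839 × 100 = 94.69 %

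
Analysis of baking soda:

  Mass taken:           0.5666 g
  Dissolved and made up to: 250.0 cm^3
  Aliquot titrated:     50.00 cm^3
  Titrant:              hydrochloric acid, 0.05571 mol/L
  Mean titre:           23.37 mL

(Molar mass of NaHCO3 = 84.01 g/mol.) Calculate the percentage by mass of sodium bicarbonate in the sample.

NaHCO3 + HCl → NaCl + H2O + CO2
n(HCl) per titration = 0.02337 × 0.05571 = 1.302 × 10^-3 mol
n(NaHCO3) in each aliquot = 1.302 × 10^-3 mol (1:1 ratio)
n(NaHCO3) in the whole flask = 1.302 × 10^-3 × 250.0/50.00 = 6.510 × 10^-3 mol
mass of NaHCO3 = 6.510 × 10^-3 × 84.01 = 0.5469 g
% NaHCO3 = 0.5469 / 0.5666 × 100 = 96.52 %

96.52 %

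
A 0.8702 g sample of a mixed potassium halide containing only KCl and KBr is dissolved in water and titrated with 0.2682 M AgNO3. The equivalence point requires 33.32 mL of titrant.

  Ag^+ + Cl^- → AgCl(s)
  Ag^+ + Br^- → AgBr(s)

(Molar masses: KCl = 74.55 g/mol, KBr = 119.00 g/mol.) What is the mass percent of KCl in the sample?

n(AgNO3) = 0.03332 × 0.2682 = 8.936 × 10^-3 mol
Let x = n(KCl), y = n(KBr).
Titrant: 1x + 1y = 8.936 × 10^-3;  mass: 74.55x + 119.00y = 0.8702
Solving, x = 4.347 × 10^-3 mol, y = 4.589 × 10^-3 mol
mass of KCl = 4.347 × 10^-3 × 74.55 = 0.3241 g
% KCl = 0.3241 / 0.8702 × 100 = 37.24 %

37.24 %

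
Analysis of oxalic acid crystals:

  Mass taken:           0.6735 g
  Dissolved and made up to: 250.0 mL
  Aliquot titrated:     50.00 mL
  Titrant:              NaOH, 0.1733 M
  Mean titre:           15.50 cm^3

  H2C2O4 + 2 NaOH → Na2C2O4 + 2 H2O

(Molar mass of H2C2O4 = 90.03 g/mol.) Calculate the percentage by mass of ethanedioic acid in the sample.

89.77 %

n(NaOH) per titration = 0.01550 × 0.1733 = 2.686 × 10^-3 mol
From the 1:2 ratio, n(H2C2O4) in each aliquot = 1/2 × 2.686 × 10^-3 = 1.343 × 10^-3 mol
n(H2C2O4) in the whole flask = 1.343 × 10^-3 × 250.0/50.00 = 6.715 × 10^-3 mol
mass of H2C2O4 = 6.715 × 10^-3 × 90.03 = 0.6046 g
% H2C2O4 = 0.6046 / 0.6735 × 100 = 89.77 %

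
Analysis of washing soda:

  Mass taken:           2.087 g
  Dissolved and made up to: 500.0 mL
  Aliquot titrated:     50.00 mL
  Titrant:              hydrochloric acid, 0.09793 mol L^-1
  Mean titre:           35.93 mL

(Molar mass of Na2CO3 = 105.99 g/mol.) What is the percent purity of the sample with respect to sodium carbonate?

Na2CO3 + 2 HCl → 2 NaCl + H2O + CO2
n(HCl) per titration = 0.03593 × 0.09793 = 3.519 × 10^-3 mol
From the 1:2 ratio, n(Na2CO3) in each aliquot = 1/2 × 3.519 × 10^-3 = 1.759 × 10^-3 mol
n(Na2CO3) in the whole flask = 1.759 × 10^-3 × 500.0/50.00 = 0.01759 mol
mass of Na2CO3 = 0.01759 × 105.99 = 1.865 g
% Na2CO3 = 1.865 / 2.087 × 100 = 89.35 %

89.35 %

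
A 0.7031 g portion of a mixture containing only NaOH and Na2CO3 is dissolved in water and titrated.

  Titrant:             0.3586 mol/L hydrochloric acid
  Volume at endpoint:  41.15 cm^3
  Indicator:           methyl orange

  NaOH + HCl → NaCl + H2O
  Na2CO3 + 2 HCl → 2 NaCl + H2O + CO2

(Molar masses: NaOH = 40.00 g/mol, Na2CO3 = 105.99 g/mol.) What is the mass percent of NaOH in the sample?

n(HCl) = 0.04115 × 0.3586 = 0.01476 mol
Let x = n(NaOH), y = n(Na2CO3).
Titrant: 1x + 2y = 0.01476;  mass: 40.00x + 105.99y = 0.7031
Solving, x = 6.073 × 10^-3 mol, y = 4.342 × 10^-3 mol
mass of NaOH = 6.073 × 10^-3 × 40.00 = 0.2429 g
% NaOH = 0.2429 / 0.7031 × 100 = 34.55 %

34.55 %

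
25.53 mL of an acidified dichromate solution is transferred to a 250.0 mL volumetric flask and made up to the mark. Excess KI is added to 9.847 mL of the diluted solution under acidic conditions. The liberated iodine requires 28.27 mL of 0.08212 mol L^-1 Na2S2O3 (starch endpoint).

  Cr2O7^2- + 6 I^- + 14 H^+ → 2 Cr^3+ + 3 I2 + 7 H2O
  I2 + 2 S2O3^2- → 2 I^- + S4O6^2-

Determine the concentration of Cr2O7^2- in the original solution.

0.3848 mol/L

n(S2O3^2-) = 0.02827 × 0.08212 = 2.322 × 10^-3 mol
n(I2) = n(S2O3^2-)/2 = 1.161 × 10^-3 mol
From the 1:3 ratio, n(Cr2O7^2-) in the aliquot = 1/3 × 1.161 × 10^-3 = 3.869 × 10^-4 mol
[Cr2O7^2-]_dilute = 3.869 × 10^-4 / 0.009847 = 0.03929 mol/L
[Cr2O7^2-]_original = 0.03929 × 250.0/25.53 = 0.3848 mol/L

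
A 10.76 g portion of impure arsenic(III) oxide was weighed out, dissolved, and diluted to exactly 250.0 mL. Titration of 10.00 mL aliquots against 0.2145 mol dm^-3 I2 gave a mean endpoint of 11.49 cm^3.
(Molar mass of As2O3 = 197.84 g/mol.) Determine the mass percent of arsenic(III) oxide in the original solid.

As2O3 + 2 I2 + 2 H2O → As2O5 + 4 HI
n(I2) per titration = 0.01149 × 0.2145 = 2.465 × 10^-3 mol
From the 1:2 ratio, n(As2O3) in each aliquot = 1/2 × 2.465 × 10^-3 = 1.232 × 10^-3 mol
n(As2O3) in the whole flask = 1.232 × 10^-3 × 250.0/10.00 = 0.03081 mol
mass of As2O3 = 0.03081 × 197.84 = 6.095 g
% As2O3 = 6.095 / 10.76 × 100 = 56.64 %

56.64 %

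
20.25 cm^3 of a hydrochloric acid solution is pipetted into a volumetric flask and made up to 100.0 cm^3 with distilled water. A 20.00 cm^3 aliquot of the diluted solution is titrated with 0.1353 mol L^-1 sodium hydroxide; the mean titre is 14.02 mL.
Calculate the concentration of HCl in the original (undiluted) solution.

HCl + NaOH → NaCl + H2O
n(NaOH) = 0.01402 × 0.1353 = 1.897 × 10^-3 mol
n(HCl) in the aliquot = 1.897 × 10^-3 mol (1:1 ratio)
[HCl]_dilute = 1.897 × 10^-3 / 0.02000 = 0.09485 mol/L
Dilution factor = 100.0 / 20.25 = 4.938
[HCl]_stock = 0.09485 × 4.938 = 0.4684 mol/L

0.4684 mol/L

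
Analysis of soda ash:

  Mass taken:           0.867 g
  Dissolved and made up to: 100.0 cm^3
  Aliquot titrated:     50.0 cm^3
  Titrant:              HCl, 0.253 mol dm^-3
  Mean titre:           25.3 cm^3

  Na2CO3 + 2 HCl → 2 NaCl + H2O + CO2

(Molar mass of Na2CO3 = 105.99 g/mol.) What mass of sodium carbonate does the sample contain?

0.678 g

n(HCl) per titration = 0.0253 × 0.253 = 6.40 × 10^-3 mol
From the 1:2 ratio, n(Na2CO3) in each aliquot = 1/2 × 6.40 × 10^-3 = 3.20 × 10^-3 mol
n(Na2CO3) in the whole flask = 3.20 × 10^-3 × 100.0/50.0 = 6.40 × 10^-3 mol
mass of Na2CO3 = 6.40 × 10^-3 × 105.99 = 0.678 g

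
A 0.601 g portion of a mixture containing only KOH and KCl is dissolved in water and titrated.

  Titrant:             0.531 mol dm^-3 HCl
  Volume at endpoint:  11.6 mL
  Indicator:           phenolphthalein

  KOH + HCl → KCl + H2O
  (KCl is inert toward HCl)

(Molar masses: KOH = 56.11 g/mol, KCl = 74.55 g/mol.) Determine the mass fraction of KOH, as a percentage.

57.5 %

n(HCl) = 0.0116 × 0.531 = 6.16 × 10^-3 mol
Let x = n(KOH), y = n(KCl).
Titrant: 1x = 6.16 × 10^-3;  mass: 56.11x + 74.55y = 0.601
Solving, x = 6.16 × 10^-3 mol, y = 3.43 × 10^-3 mol
mass of KOH = 6.16 × 10^-3 × 56.11 = 0.346 g
% KOH = 0.346 / 0.601 × 100 = 57.5 %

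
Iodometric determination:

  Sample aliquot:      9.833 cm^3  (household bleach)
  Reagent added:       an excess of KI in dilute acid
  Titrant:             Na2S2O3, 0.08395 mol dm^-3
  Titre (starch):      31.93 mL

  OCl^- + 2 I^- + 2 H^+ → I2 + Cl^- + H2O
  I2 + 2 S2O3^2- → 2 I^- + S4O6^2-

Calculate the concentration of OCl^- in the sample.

0.1363 mol/L

n(S2O3^2-) = 0.03193 × 0.08395 = 2.681 × 10^-3 mol
n(I2) = n(S2O3^2-)/2 = 1.340 × 10^-3 mol
n(OCl^-) in the aliquot = 1.340 × 10^-3 mol (1:1 ratio)
[OCl^-] = 1.340 × 10^-3 / 0.009833 = 0.1363 mol/L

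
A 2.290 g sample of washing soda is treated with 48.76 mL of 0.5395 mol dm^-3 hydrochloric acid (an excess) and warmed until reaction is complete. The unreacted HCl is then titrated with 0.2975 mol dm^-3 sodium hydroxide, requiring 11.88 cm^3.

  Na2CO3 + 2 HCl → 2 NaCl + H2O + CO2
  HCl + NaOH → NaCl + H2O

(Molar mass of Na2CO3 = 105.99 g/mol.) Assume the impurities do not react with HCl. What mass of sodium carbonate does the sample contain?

n(HCl) added = 0.04876 × 0.5395 = 0.02631 mol
n(NaOH) used in back-titration = 0.01188 × 0.2975 = 3.534 × 10^-3 mol
n(HCl) left over = 3.534 × 10^-3 mol (1:1 ratio)
n(HCl) consumed by analyte = 0.02631 − 3.534 × 10^-3 = 0.02277 mol
From the 1:2 ratio, n(Na2CO3) = 1/2 × 0.02277 = 0.01139 mol
mass of Na2CO3 = 0.01139 × 105.99 = 1.207 g

1.207 g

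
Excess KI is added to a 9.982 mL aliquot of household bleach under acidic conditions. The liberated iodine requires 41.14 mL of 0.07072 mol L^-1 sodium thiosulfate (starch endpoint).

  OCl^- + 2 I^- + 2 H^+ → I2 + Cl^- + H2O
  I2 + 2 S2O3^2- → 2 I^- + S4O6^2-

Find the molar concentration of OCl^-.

0.1457 mol/L

n(S2O3^2-) = 0.04114 × 0.07072 = 2.909 × 10^-3 mol
n(I2) = n(S2O3^2-)/2 = 1.455 × 10^-3 mol
n(OCl^-) in the aliquot = 1.455 × 10^-3 mol (1:1 ratio)
[OCl^-] = 1.455 × 10^-3 / 0.009982 = 0.1457 mol/L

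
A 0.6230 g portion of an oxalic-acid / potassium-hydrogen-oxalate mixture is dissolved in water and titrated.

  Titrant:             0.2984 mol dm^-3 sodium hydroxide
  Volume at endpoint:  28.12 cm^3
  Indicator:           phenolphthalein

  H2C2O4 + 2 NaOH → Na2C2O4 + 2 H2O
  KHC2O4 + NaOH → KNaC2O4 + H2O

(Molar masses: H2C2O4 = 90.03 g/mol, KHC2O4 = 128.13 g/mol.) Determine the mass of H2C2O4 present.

n(NaOH) = 0.02812 × 0.2984 = 8.391 × 10^-3 mol
Let x = n(H2C2O4), y = n(KHC2O4).
Titrant: 2x + 1y = 8.391 × 10^-3;  mass: 90.03x + 128.13y = 0.6230
Solving, x = 2.720 × 10^-3 mol, y = 2.951 × 10^-3 mol
mass of H2C2O4 = 2.720 × 10^-3 × 90.03 = 0.2449 g

0.2449 g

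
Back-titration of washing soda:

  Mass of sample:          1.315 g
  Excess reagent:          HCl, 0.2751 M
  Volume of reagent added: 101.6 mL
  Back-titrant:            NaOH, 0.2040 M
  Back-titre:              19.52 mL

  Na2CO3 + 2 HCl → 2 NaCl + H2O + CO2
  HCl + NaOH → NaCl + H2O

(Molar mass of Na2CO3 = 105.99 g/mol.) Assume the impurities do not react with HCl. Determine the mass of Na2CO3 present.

n(HCl) added = 0.1016 × 0.2751 = 0.02795 mol
n(NaOH) used in back-titration = 0.01952 × 0.2040 = 3.982 × 10^-3 mol
n(HCl) left over = 3.982 × 10^-3 mol (1:1 ratio)
n(HCl) consumed by analyte = 0.02795 − 3.982 × 10^-3 = 0.02397 mol
From the 1:2 ratio, n(Na2CO3) = 1/2 × 0.02397 = 0.01198 mol
mass of Na2CO3 = 0.01198 × 105.99 = 1.270 g

1.270 g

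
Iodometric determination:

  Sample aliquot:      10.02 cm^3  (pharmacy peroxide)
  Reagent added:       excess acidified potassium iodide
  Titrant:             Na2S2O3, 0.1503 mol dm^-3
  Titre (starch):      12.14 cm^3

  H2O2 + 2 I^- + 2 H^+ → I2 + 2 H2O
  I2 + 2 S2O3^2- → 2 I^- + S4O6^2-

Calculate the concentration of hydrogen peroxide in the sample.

n(S2O3^2-) = 0.01214 × 0.1503 = 1.825 × 10^-3 mol
n(I2) = n(S2O3^2-)/2 = 9.123 × 10^-4 mol
n(H2O2) in the aliquot = 9.123 × 10^-4 mol (1:1 ratio)
[H2O2] = 9.123 × 10^-4 / 0.01002 = 0.09105 mol/L

0.09105 mol/L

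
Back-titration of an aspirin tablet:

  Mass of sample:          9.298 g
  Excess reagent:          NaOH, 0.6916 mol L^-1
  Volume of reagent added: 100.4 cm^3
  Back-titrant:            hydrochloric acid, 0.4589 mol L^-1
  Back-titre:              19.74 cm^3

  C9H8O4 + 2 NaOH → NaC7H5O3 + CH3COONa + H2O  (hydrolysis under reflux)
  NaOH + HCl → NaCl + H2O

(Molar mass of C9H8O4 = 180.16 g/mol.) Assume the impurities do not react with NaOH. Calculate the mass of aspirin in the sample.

n(NaOH) added = 0.1004 × 0.6916 = 0.06944 mol
n(HCl) used in back-titration = 0.01974 × 0.4589 = 9.059 × 10^-3 mol
n(NaOH) left over = 9.059 × 10^-3 mol (1:1 ratio)
n(NaOH) consumed by analyte = 0.06944 − 9.059 × 10^-3 = 0.06038 mol
From the 1:2 ratio, n(C9H8O4) = 1/2 × 0.06038 = 0.03019 mol
mass of C9H8O4 = 0.03019 × 180.16 = 5.439 g

5.439 g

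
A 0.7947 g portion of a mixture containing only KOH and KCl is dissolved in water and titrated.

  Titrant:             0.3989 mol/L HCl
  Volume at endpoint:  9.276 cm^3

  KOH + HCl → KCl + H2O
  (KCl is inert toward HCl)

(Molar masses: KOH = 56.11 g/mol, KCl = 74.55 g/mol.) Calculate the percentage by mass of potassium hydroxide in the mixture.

n(HCl) = 0.009276 × 0.3989 = 3.700 × 10^-3 mol
Let x = n(KOH), y = n(KCl).
Titrant: 1x = 3.700 × 10^-3;  mass: 56.11x + 74.55y = 0.7947
Solving, x = 3.700 × 10^-3 mol, y = 7.875 × 10^-3 mol
mass of KOH = 3.700 × 10^-3 × 56.11 = 0.2076 g
% KOH = 0.2076 / 0.7947 × 100 = 26.13 %

26.13 %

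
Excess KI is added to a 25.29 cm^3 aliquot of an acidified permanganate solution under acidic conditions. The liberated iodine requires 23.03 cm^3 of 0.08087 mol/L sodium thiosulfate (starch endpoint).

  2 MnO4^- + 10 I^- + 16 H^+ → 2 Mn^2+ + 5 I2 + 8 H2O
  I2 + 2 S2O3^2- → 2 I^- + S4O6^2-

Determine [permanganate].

0.01473 mol/L

n(S2O3^2-) = 0.02303 × 0.08087 = 1.862 × 10^-3 mol
n(I2) = n(S2O3^2-)/2 = 9.312 × 10^-4 mol
From the 2:5 ratio, n(MnO4^-) in the aliquot = 2/5 × 9.312 × 10^-4 = 3.725 × 10^-4 mol
[MnO4^-] = 3.725 × 10^-4 / 0.02529 = 0.01473 mol/L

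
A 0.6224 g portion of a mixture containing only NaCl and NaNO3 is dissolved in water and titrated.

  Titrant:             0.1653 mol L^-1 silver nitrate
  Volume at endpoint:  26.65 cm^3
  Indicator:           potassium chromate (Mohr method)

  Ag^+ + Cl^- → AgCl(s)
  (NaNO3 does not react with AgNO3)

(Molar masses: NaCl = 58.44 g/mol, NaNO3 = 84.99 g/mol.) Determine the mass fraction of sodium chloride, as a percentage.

n(AgNO3) = 0.02665 × 0.1653 = 4.405 × 10^-3 mol
Let x = n(NaCl), y = n(NaNO3).
Titrant: 1x = 4.405 × 10^-3;  mass: 58.44x + 84.99y = 0.6224
Solving, x = 4.405 × 10^-3 mol, y = 4.294 × 10^-3 mol
mass of NaCl = 4.405 × 10^-3 × 58.44 = 0.2574 g
% NaCl = 0.2574 / 0.6224 × 100 = 41.36 %

41.36 %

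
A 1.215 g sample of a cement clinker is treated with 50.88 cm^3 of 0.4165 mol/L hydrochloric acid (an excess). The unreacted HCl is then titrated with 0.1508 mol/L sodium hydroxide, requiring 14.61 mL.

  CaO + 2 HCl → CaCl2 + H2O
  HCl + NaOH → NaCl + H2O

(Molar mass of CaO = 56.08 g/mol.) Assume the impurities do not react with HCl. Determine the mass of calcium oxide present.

0.5324 g

n(HCl) added = 0.05088 × 0.4165 = 0.02119 mol
n(NaOH) used in back-titration = 0.01461 × 0.1508 = 2.203 × 10^-3 mol
n(HCl) left over = 2.203 × 10^-3 mol (1:1 ratio)
n(HCl) consumed by analyte = 0.02119 − 2.203 × 10^-3 = 0.01899 mol
From the 1:2 ratio, n(CaO) = 1/2 × 0.01899 = 9.494 × 10^-3 mol
mass of CaO = 9.494 × 10^-3 × 56.08 = 0.5324 g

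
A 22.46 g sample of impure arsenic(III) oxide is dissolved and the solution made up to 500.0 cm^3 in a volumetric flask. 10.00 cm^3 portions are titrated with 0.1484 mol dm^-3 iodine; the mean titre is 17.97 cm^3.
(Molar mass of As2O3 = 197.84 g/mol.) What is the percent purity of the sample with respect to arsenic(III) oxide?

As2O3 + 2 I2 + 2 H2O → As2O5 + 4 HI
n(I2) per titration = 0.01797 × 0.1484 = 2.667 × 10^-3 mol
From the 1:2 ratio, n(As2O3) in each aliquot = 1/2 × 2.667 × 10^-3 = 1.333 × 10^-3 mol
n(As2O3) in the whole flask = 1.333 × 10^-3 × 500.0/10.00 = 0.06667 mol
mass of As2O3 = 0.06667 × 197.84 = 13.19 g
% As2O3 = 13.19 / 22.46 × 100 = 58.73 %

58.73 %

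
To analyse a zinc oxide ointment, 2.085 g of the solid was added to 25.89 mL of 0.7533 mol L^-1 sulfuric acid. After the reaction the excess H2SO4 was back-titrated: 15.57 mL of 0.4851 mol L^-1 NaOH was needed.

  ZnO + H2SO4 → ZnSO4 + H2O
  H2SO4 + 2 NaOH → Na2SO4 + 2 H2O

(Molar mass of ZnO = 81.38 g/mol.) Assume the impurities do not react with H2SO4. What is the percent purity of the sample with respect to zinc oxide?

n(H2SO4) added = 0.02589 × 0.7533 = 0.01950 mol
n(NaOH) used in back-titration = 0.01557 × 0.4851 = 7.553 × 10^-3 mol
From the 1:2 ratio, n(H2SO4) left over = 1/2 × 7.553 × 10^-3 = 3.777 × 10^-3 mol
n(H2SO4) consumed by analyte = 0.01950 − 3.777 × 10^-3 = 0.01573 mol
n(ZnO) = 0.01573 mol (1:1 ratio)
mass of ZnO = 0.01573 × 81.38 = 1.280 g
% ZnO = 1.280 / 2.085 × 100 = 61.38 %

61.38 %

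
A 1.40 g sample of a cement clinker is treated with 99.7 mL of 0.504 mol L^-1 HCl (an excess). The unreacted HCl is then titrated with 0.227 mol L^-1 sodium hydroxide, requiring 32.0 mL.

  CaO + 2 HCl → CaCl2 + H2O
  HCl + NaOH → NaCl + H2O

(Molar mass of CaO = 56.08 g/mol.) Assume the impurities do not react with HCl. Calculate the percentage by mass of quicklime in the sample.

86.1 %

n(HCl) added = 0.0997 × 0.504 = 0.0502 mol
n(NaOH) used in back-titration = 0.0320 × 0.227 = 7.26 × 10^-3 mol
n(HCl) left over = 7.26 × 10^-3 mol (1:1 ratio)
n(HCl) consumed by analyte = 0.0502 − 7.26 × 10^-3 = 0.0430 mol
From the 1:2 ratio, n(CaO) = 1/2 × 0.0430 = 0.0215 mol
mass of CaO = 0.0215 × 56.08 = 1.21 g
% CaO = 1.21 / 1.40 × 100 = 86.1 %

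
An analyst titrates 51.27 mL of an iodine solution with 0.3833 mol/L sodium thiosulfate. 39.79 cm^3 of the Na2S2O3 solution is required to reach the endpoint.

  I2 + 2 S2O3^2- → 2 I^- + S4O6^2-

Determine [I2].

0.1487 mol/L

n(Na2S2O3) = 0.03979 L × 0.3833 mol/L = 0.01525 mol
From the 1:2 mole ratio, n(I2) = 1/2 × 0.01525 = 7.626 × 10^-3 mol
[I2] = 7.626 × 10^-3 mol / 0.05127 L = 0.1487 mol/L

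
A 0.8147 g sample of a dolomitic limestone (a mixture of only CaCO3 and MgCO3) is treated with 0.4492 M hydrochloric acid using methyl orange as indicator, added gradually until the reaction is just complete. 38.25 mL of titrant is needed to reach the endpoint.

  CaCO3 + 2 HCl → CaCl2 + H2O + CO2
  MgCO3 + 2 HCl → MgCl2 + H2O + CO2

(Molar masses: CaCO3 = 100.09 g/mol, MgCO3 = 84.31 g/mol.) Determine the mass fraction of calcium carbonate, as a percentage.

n(HCl) = 0.03825 × 0.4492 = 0.01718 mol
Let x = n(CaCO3), y = n(MgCO3).
Titrant: 2x + 2y = 0.01718;  mass: 100.09x + 84.31y = 0.8147
Solving, x = 5.729 × 10^-3 mol, y = 2.862 × 10^-3 mol
mass of CaCO3 = 5.729 × 10^-3 × 100.09 = 0.5734 g
% CaCO3 = 0.5734 / 0.8147 × 100 = 70.38 %

70.38 %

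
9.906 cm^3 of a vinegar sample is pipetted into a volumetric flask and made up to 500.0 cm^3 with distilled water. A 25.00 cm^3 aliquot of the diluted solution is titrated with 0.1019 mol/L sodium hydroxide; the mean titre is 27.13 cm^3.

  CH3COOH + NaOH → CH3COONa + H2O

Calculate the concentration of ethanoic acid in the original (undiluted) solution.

5.582 mol/L

n(NaOH) = 0.02713 × 0.1019 = 2.765 × 10^-3 mol
n(CH3COOH) in the aliquot = 2.765 × 10^-3 mol (1:1 ratio)
[CH3COOH]_dilute = 2.765 × 10^-3 / 0.02500 = 0.1106 mol/L
Dilution factor = 500.0 / 9.906 = 50.47
[CH3COOH]_stock = 0.1106 × 50.47 = 5.582 mol/L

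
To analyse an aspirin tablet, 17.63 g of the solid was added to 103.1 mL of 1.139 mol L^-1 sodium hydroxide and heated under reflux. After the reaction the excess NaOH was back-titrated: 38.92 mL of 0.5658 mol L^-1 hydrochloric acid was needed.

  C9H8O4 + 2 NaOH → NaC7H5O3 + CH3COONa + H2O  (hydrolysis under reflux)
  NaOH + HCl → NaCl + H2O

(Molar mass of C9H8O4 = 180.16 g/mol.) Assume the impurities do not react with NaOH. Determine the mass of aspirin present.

8.595 g

n(NaOH) added = 0.1031 × 1.139 = 0.1174 mol
n(HCl) used in back-titration = 0.03892 × 0.5658 = 0.02202 mol
n(NaOH) left over = 0.02202 mol (1:1 ratio)
n(NaOH) consumed by analyte = 0.1174 − 0.02202 = 0.09541 mol
From the 1:2 ratio, n(C9H8O4) = 1/2 × 0.09541 = 0.04770 mol
mass of C9H8O4 = 0.04770 × 180.16 = 8.595 g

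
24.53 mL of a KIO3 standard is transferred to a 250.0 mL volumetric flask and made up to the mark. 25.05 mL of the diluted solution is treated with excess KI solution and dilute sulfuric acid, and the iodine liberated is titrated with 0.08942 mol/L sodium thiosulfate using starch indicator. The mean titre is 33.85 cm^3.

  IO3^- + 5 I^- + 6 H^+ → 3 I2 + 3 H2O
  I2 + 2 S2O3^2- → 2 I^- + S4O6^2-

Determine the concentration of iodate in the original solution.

n(S2O3^2-) = 0.03385 × 0.08942 = 3.027 × 10^-3 mol
n(I2) = n(S2O3^2-)/2 = 1.513 × 10^-3 mol
From the 1:3 ratio, n(IO3^-) in the aliquot = 1/3 × 1.513 × 10^-3 = 5.045 × 10^-4 mol
[IO3^-]_dilute = 5.045 × 10^-4 / 0.02505 = 0.02014 mol/L
[IO3^-]_original = 0.02014 × 250.0/24.53 = 0.2052 mol/L

0.2052 mol/L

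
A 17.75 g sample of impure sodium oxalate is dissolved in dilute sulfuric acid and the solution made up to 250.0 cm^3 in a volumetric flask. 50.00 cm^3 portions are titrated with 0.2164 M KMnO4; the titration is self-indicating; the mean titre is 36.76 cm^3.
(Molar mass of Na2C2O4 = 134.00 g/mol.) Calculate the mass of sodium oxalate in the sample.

2 MnO4^- + 5 C2O4^2- + 16 H^+ → 2 Mn^2+ + 10 CO2 + 8 H2O
n(KMnO4) per titration = 0.03676 × 0.2164 = 7.955 × 10^-3 mol
From the 5:2 ratio, n(Na2C2O4) in each aliquot = 5/2 × 7.955 × 10^-3 = 0.01989 mol
n(Na2C2O4) in the whole flask = 0.01989 × 250.0/50.00 = 0.09944 mol
mass of Na2C2O4 = 0.09944 × 134.00 = 13.32 g

13.32 g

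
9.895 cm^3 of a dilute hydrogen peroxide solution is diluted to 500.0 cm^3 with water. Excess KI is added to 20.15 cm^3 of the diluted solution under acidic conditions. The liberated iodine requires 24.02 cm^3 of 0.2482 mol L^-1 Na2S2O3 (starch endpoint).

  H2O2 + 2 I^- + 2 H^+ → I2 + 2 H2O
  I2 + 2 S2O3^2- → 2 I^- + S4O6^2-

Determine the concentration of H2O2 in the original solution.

7.475 mol/L

n(S2O3^2-) = 0.02402 × 0.2482 = 5.962 × 10^-3 mol
n(I2) = n(S2O3^2-)/2 = 2.981 × 10^-3 mol
n(H2O2) in the aliquot = 2.981 × 10^-3 mol (1:1 ratio)
[H2O2]_dilute = 2.981 × 10^-3 / 0.02015 = 0.1479 mol/L
[H2O2]_original = 0.1479 × 500.0/9.895 = 7.475 mol/L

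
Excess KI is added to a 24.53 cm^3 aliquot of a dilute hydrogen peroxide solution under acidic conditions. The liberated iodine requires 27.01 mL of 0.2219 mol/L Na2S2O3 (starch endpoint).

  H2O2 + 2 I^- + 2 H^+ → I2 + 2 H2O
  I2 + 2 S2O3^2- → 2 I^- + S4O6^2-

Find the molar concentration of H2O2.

n(S2O3^2-) = 0.02701 × 0.2219 = 5.994 × 10^-3 mol
n(I2) = n(S2O3^2-)/2 = 2.997 × 10^-3 mol
n(H2O2) in the aliquot = 2.997 × 10^-3 mol (1:1 ratio)
[H2O2] = 2.997 × 10^-3 / 0.02453 = 0.1222 mol/L

0.1222 mol/L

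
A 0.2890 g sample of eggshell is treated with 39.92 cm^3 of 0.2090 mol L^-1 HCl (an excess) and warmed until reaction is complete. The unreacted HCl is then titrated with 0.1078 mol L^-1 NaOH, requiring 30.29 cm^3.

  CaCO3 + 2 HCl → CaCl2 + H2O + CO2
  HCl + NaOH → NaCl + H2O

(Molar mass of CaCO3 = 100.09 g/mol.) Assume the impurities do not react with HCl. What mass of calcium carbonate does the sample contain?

n(HCl) added = 0.03992 × 0.2090 = 8.343 × 10^-3 mol
n(NaOH) used in back-titration = 0.03029 × 0.1078 = 3.265 × 10^-3 mol
n(HCl) left over = 3.265 × 10^-3 mol (1:1 ratio)
n(HCl) consumed by analyte = 8.343 × 10^-3 − 3.265 × 10^-3 = 5.078 × 10^-3 mol
From the 1:2 ratio, n(CaCO3) = 1/2 × 5.078 × 10^-3 = 2.539 × 10^-3 mol
mass of CaCO3 = 2.539 × 10^-3 × 100.09 = 0.2541 g

0.2541 g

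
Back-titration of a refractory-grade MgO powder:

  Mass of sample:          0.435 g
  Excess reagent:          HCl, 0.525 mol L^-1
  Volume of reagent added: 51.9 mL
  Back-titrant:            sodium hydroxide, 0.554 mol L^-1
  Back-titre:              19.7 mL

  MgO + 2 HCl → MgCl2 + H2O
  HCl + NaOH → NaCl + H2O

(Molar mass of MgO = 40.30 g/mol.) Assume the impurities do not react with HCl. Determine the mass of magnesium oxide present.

0.329 g

n(HCl) added = 0.0519 × 0.525 = 0.0272 mol
n(NaOH) used in back-titration = 0.0197 × 0.554 = 0.0109 mol
n(HCl) left over = 0.0109 mol (1:1 ratio)
n(HCl) consumed by analyte = 0.0272 − 0.0109 = 0.0163 mol
From the 1:2 ratio, n(MgO) = 1/2 × 0.0163 = 8.17 × 10^-3 mol
mass of MgO = 8.17 × 10^-3 × 40.30 = 0.329 g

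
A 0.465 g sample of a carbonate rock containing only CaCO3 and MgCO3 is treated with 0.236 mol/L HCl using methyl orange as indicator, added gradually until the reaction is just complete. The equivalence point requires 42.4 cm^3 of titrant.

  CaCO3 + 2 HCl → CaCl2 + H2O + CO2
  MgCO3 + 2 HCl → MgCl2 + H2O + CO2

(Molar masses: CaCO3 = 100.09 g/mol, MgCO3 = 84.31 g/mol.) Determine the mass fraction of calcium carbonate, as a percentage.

n(HCl) = 0.0424 × 0.236 = 0.0100 mol
Let x = n(CaCO3), y = n(MgCO3).
Titrant: 2x + 2y = 0.0100;  mass: 100.09x + 84.31y = 0.465
Solving, x = 2.74 × 10^-3 mol, y = 2.27 × 10^-3 mol
mass of CaCO3 = 2.74 × 10^-3 × 100.09 = 0.274 g
% CaCO3 = 0.274 / 0.465 × 100 = 58.9 %

58.9 %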